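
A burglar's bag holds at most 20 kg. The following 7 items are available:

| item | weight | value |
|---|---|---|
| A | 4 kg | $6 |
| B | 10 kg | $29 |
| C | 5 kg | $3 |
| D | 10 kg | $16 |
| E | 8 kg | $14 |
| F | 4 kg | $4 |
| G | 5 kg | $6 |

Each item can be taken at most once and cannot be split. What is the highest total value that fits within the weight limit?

$45

This is a 0/1 knapsack; check combinations near the capacity.
- B+D: weight 10+10=20, value 29+16=45
- B+E: weight 10+8=18, value 29+14=43
- A+B+G: weight 4+10+5=19, value 6+29+6=41
- A+B+F: weight 4+10+4=18, value 6+29+4=39
Best: $45.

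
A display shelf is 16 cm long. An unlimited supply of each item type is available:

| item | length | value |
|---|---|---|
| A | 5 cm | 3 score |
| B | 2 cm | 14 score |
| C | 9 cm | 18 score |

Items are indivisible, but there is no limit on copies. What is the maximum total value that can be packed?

Best value-per-unit is B at 14/2, and filling with it alone uses length 8×2=16. No mix of the others beats 8×14 = 112.

112 score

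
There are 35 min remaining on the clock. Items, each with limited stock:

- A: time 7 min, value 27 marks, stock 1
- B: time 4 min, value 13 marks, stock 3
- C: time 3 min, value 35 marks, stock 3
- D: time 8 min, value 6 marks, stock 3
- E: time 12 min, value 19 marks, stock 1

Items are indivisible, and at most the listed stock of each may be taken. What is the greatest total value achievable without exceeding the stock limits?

Best selections within time 35 and stock limits:
- 1×A + 3×B + 3×C: time 28, value 171
- 1×A + 1×B + 3×C + 1×E: time 32, value 164
- 1×A + 2×B + 3×C + 1×D: time 32, value 164
- 3×B + 3×C + 1×E: time 33, value 163
Best: 171 marks.

171 marks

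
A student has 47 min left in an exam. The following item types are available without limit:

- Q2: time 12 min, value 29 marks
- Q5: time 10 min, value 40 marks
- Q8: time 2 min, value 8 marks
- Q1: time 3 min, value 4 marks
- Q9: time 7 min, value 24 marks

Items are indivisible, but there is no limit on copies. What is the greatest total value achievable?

Best value-per-unit is Q5 at 40/10; filling with it alone gives 4×40 = 160.
Optimal mix: 4×Q5 + 3×Q8 → time 46, value 184.

184 marks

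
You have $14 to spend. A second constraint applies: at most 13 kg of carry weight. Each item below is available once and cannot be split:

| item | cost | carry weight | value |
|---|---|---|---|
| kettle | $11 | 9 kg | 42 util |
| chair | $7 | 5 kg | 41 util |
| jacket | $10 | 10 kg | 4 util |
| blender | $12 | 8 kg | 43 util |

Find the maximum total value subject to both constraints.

43 util

Feasible sets respecting both limits:
- blender: cost 12, carry weight 8, value 43
- kettle: cost 11, carry weight 9, value 42
- chair: cost 7, carry weight 5, value 41
Best: 43 util.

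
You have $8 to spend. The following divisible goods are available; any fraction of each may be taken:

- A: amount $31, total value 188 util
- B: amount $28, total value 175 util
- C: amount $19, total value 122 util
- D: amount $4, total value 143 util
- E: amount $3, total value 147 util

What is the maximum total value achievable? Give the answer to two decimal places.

296.42

Take in order of value per unit:
- E (147/3 per unit): all 3 → value 147, running total 147.00
- D (143/4 per unit): all 4 → value 143, running total 290.00
- C (122/19 per unit): 1 of 19 → value 1×122/19 = 6.4211, running total 296.42
Total 296.42.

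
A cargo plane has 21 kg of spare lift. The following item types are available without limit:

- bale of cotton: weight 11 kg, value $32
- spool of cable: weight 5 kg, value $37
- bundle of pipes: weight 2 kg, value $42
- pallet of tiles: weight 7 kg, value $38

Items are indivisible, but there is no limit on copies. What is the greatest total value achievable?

Best value-per-unit is bundle of pipes at 42/2, and filling with it alone uses weight 10×2=20. No mix of the others beats 10×42 = 420.

$420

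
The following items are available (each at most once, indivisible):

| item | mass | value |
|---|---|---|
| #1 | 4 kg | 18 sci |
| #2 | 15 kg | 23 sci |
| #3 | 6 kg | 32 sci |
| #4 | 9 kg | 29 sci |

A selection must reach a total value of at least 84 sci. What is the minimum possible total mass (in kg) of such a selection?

30

Subsets with value ≥ 84, sorted by total mass:
- #2+#3+#4: mass 30, value 84
- #1+#2+#3+#4: mass 34, value 102
Minimum mass: 30 kg.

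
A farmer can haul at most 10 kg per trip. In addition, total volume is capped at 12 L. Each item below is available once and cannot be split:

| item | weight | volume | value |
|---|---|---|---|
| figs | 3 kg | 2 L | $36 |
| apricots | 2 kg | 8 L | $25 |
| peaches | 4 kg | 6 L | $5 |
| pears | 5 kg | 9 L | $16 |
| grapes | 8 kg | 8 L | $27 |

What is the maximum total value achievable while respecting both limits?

$61

Feasible sets respecting both limits:
- figs+apricots: weight 5, volume 10, value 61
- figs+pears: weight 8, volume 11, value 52
- figs+peaches: weight 7, volume 8, value 41
- figs: weight 3, volume 2, value 36
Best: $61.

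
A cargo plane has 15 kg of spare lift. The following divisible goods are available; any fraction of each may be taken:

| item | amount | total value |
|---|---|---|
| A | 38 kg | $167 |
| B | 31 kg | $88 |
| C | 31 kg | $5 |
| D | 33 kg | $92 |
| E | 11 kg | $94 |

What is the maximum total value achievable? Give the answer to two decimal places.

111.58

Take in order of value per unit:
- E (94/11 per unit): all 11 → value 94, running total 94.00
- A (167/38 per unit): 4 of 38 → value 4×167/38 = 17.5789, running total 111.58
Total 111.58.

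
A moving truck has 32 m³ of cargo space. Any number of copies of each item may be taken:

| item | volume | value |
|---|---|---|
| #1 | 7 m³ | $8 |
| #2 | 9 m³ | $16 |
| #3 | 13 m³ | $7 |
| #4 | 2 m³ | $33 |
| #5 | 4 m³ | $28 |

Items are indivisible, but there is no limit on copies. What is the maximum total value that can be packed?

$528

Best value-per-unit is #4 at 33/2, and filling with it alone uses volume 16×2=32. No mix of the others beats 16×33 = 528.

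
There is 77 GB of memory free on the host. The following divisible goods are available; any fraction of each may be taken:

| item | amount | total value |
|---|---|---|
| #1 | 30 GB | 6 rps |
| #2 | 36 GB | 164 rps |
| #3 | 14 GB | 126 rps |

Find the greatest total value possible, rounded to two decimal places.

295.40

Take in order of value per unit:
- #3 (126/14 per unit): all 14 → value 126, running total 126.00
- #2 (164/36 per unit): all 36 → value 164, running total 290.00
- #1 (6/30 per unit): 27 of 30 → value 27×6/30 = 5.4000, running total 295.40
Total 295.40.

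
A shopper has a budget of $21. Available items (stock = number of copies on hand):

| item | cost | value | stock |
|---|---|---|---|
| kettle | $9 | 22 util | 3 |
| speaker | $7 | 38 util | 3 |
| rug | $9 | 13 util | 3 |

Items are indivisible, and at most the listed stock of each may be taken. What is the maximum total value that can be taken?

Top feasible selections:
- 3×speaker: cost 21, value 114
- 2×speaker: cost 14, value 76
- 1×kettle + 1×speaker: cost 16, value 60
Best: 114 util.

114 util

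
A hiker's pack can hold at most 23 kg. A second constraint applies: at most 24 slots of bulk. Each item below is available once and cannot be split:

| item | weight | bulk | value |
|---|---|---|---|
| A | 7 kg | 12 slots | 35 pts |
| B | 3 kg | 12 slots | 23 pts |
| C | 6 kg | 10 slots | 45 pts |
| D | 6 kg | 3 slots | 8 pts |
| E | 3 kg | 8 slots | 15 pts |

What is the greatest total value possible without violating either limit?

Feasible sets respecting both limits:
- A+C: weight 13, bulk 22, value 80
- B+C: weight 9, bulk 22, value 68
- C+D+E: weight 15, bulk 21, value 68
- C+E: weight 9, bulk 18, value 60
Best: 80 pts.

80 pts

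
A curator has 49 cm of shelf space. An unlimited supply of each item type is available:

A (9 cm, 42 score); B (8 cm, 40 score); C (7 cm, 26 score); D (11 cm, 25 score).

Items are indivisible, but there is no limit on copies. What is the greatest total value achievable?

Best value-per-unit is B at 40/8; filling with it alone gives 6×40 = 240.
Optimal mix: 1×A + 5×B → length 49, value 242.

242 score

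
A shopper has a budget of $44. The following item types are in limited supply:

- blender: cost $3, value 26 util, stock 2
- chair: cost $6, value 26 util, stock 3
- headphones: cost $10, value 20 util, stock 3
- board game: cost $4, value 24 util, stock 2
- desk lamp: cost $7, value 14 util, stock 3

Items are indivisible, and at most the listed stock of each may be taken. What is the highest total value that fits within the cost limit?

198 util

Best selections within cost 44 and stock limits:
- 2×blender + 3×chair + 1×headphones + 2×board game: cost 42, value 198
- 2×blender + 3×chair + 2×board game + 1×desk lamp: cost 39, value 192
- 2×blender + 2×chair + 1×headphones + 2×board game + 1×desk lamp: cost 43, value 186
Best: 198 util.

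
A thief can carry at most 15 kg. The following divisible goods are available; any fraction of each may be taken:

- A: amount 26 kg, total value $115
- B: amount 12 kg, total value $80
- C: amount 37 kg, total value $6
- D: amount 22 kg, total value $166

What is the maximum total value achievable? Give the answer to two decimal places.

113.18

Take in order of value per unit:
- D (166/22 per unit): 15 of 22 → value 15×166/22 = 113.1818, running total 113.18
Total 113.18.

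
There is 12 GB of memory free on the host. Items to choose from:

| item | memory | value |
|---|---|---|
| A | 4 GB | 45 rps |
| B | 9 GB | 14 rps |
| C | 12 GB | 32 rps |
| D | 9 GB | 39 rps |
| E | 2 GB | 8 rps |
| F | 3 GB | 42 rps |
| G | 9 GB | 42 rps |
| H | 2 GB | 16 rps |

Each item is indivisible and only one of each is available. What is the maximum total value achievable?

Check high-value combinations within 12 GB:
- A+E+F+H: memory 4+2+3+2=11, value 45+8+42+16=111
- A+F+H: memory 4+3+2=9, value 45+42+16=103
- A+E+F: memory 4+2+3=9, value 45+8+42=95
- A+F: memory 4+3=7, value 45+42=87
Best: 111 rps.

111 rps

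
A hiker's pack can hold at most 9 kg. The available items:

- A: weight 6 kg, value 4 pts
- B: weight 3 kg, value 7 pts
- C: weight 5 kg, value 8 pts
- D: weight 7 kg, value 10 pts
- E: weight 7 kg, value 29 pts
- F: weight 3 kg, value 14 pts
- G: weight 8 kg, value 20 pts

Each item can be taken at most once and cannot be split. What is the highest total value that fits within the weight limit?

Check high-value combinations within 9 kg:
- E: weight 7, value 29
- C+F: weight 5+3=8, value 8+14=22
- B+F: weight 3+3=6, value 7+14=21
- G: weight 8, value 20
Best: 29 pts.

29 pts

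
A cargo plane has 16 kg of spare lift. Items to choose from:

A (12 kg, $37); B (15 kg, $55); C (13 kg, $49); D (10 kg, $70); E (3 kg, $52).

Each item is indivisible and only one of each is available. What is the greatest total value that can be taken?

$122

Check high-value combinations within 16 kg:
- D+E: weight 10+3=13, value 70+52=122
- C+E: weight 13+3=16, value 49+52=101
- A+E: weight 12+3=15, value 37+52=89
Best: $122.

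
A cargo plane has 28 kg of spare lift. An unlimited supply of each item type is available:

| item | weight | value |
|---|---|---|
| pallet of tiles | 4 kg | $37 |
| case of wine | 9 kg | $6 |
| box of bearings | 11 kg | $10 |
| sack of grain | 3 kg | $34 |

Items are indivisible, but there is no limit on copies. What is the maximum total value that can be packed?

Best value-per-unit is sack of grain at 34/3; filling with it alone gives 9×34 = 306.
Optimal mix: 1×pallet of tiles + 8×sack of grain → weight 28, value 309.

$309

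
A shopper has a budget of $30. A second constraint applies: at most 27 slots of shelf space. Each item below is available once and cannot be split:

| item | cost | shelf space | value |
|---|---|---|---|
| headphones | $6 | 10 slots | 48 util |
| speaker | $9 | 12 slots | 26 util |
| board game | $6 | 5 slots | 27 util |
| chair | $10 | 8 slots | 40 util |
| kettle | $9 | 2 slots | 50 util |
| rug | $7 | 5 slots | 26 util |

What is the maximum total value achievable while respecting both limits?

Feasible sets respecting both limits:
- headphones+board game+kettle+rug: cost 28, shelf space 22, value 151
- headphones+chair+kettle: cost 25, shelf space 20, value 138
- headphones+board game+kettle: cost 21, shelf space 17, value 125
- headphones+speaker+kettle: cost 24, shelf space 24, value 124
Best: 151 util.

151 util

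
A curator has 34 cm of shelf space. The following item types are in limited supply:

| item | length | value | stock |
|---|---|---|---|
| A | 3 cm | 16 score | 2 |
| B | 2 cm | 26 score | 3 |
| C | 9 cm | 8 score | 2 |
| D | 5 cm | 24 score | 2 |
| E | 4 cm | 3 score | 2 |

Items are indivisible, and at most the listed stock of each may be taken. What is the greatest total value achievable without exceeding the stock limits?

Best selections within length 34 and stock limits:
- 2×A + 3×B + 1×C + 2×D: length 31, value 166
- 2×A + 3×B + 2×D + 2×E: length 30, value 164
Best: 166 score.

166 score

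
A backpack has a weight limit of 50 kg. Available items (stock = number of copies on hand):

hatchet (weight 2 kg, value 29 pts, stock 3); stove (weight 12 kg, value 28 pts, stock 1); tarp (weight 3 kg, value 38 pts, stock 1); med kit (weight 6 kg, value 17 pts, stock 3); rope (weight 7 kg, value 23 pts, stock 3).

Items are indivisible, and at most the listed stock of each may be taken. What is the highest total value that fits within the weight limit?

245 pts

Top feasible selections:
- 3×hatchet + 1×tarp + 3×med kit + 3×rope: weight 48, value 245
- 3×hatchet + 1×stove + 1×tarp + 1×med kit + 3×rope: weight 48, value 239
Best: 245 pts.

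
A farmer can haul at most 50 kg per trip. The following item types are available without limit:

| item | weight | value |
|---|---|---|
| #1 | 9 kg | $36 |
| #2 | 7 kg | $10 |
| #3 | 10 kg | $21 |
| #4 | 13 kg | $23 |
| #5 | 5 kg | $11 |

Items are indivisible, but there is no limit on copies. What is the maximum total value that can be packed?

Best value-per-unit is #1 at 36/9; filling with it alone gives 5×36 = 180.
Optimal mix: 5×#1 + 1×#5 → weight 50, value 191.

$191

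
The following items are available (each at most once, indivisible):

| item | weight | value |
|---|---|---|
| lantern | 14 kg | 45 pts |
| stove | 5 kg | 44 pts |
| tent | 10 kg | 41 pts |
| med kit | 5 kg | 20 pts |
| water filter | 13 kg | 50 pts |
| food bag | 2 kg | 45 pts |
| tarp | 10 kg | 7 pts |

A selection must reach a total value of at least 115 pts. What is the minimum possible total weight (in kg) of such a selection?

17

Subsets with value ≥ 115, sorted by total weight:
- stove+tent+food bag: weight 17, value 130
- stove+water filter+food bag: weight 20, value 139
- med kit+water filter+food bag: weight 20, value 115
- lantern+stove+food bag: weight 21, value 134
Minimum weight: 17 kg.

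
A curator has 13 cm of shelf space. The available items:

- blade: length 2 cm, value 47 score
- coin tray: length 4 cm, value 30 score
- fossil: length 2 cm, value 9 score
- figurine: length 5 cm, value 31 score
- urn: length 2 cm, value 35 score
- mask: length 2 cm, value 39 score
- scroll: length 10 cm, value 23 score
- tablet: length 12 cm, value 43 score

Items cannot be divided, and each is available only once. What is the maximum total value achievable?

Check high-value combinations within 13 cm:
- blade+fossil+figurine+urn+mask: length 2+2+5+2+2=13, value 47+9+31+35+39=161
- blade+coin tray+fossil+urn+mask: length 2+4+2+2+2=12, value 47+30+9+35+39=160
- blade+figurine+urn+mask: length 2+5+2+2=11, value 47+31+35+39=152
- blade+coin tray+urn+mask: length 2+4+2+2=10, value 47+30+35+39=151
Best: 161 score.

161 score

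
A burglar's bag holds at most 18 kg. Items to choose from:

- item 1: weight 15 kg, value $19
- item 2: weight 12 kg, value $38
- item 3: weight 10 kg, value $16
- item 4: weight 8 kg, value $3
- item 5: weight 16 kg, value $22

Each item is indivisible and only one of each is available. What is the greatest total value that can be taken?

Check high-value combinations within 18 kg:
- item 2: weight 12, value 38
- item 5: weight 16, value 22
- item 1: weight 15, value 19
- item 3+item 4: weight 10+8=18, value 16+3=19
- item 3: weight 10, value 16
Best: $38.

$38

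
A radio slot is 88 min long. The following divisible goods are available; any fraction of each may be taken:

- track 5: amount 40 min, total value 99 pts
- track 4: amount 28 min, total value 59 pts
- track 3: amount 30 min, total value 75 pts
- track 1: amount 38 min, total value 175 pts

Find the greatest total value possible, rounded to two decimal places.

Take in order of value per unit:
- track 1 (175/38 per unit): all 38 → value 175, running total 175.00
- track 3 (75/30 per unit): all 30 → value 75, running total 250.00
- track 5 (99/40 per unit): 20 of 40 → value 20×99/40 = 49.5000, running total 299.50
Total 299.50.

299.50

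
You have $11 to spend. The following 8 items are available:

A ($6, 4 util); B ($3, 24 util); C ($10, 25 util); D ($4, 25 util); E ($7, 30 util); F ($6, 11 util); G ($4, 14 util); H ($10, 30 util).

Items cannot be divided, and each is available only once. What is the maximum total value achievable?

This is a 0/1 knapsack; check combinations near the capacity.
- B+D+G: cost 3+4+4=11, value 24+25+14=63
- D+E: cost 4+7=11, value 25+30=55
- B+E: cost 3+7=10, value 24+30=54
Best: 63 util.

63 util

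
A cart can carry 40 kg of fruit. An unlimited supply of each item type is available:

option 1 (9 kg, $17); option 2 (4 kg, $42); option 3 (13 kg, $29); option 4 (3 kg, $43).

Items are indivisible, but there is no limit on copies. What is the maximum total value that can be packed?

Best value-per-unit is option 4 at 43/3, and filling with it alone uses weight 13×3=39. No mix of the others beats 13×43 = 559.

$559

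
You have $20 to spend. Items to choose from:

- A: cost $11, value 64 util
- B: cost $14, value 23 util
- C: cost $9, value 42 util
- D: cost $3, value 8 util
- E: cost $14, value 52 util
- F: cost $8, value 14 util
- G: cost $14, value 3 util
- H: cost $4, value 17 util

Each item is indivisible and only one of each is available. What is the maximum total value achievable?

Check high-value combinations within $20:
- A+C: cost 11+9=20, value 64+42=106
- A+D+H: cost 11+3+4=18, value 64+8+17=89
- A+H: cost 11+4=15, value 64+17=81
Best: 106 util.

106 util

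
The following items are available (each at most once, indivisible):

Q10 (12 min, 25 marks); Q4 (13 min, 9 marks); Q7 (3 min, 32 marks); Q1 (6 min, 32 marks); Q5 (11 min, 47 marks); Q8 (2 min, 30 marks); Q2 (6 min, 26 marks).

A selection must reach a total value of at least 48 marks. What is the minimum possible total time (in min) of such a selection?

Subsets with value ≥ 48, sorted by total time:
- Q7+Q8: time 5, value 62
- Q1+Q8: time 8, value 62
Minimum time: 5 min.

5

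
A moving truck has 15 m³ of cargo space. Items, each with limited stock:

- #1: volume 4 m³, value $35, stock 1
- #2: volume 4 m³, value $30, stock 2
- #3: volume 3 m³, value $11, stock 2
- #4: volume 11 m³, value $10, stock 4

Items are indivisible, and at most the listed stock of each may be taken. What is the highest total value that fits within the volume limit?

Top feasible selections:
- 1×#1 + 2×#2 + 1×#3: volume 15, value 106
- 1×#1 + 2×#2: volume 12, value 95
- 1×#1 + 1×#2 + 2×#3: volume 14, value 87
- 2×#2 + 2×#3: volume 14, value 82
Best: $106.

$106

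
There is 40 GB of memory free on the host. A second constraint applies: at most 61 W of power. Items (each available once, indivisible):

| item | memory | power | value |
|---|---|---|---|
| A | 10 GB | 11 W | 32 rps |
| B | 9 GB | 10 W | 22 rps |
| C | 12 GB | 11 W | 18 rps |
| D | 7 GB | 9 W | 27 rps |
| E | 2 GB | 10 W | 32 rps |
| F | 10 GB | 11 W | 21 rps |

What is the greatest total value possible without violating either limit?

134 rps

Feasible sets respecting both limits:
- A+B+D+E+F: memory 38, power 51, value 134
- A+B+C+D+E: memory 40, power 51, value 131
- B+C+D+E+F: memory 40, power 51, value 120
- A+B+D+E: memory 28, power 40, value 113
Best: 134 rps.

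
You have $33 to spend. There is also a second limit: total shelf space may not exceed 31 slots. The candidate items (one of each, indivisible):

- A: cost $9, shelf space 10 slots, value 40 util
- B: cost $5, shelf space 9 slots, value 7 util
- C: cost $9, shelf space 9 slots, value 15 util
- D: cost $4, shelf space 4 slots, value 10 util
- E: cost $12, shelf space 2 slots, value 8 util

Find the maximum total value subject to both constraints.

Feasible sets respecting both limits:
- A+C+D: cost 22, shelf space 23, value 65
- A+B+D+E: cost 30, shelf space 25, value 65
- A+C+E: cost 30, shelf space 21, value 63
- A+B+C: cost 23, shelf space 28, value 62
Best: 65 util.

65 util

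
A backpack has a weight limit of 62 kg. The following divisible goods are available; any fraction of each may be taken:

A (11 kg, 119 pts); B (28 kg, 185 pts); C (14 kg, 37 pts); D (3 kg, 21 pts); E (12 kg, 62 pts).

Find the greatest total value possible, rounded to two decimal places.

408.14

Take in order of value per unit:
- A (119/11 per unit): all 11 → value 119, running total 119.00
- D (21/3 per unit): all 3 → value 21, running total 140.00
- B (185/28 per unit): all 28 → value 185, running total 325.00
- E (62/12 per unit): all 12 → value 62, running total 387.00
- C (37/14 per unit): 8 of 14 → value 8×37/14 = 21.1429, running total 408.14
Total 408.14.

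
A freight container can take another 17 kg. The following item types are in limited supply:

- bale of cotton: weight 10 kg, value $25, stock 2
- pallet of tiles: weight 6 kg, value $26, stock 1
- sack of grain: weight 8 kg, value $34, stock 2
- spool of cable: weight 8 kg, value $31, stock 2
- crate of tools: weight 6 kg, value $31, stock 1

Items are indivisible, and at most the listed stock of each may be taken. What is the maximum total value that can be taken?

$68

Best selections within weight 17 and stock limits:
- 2×sack of grain: weight 16, value 68
- 1×sack of grain + 1×crate of tools: weight 14, value 65
Best: $68.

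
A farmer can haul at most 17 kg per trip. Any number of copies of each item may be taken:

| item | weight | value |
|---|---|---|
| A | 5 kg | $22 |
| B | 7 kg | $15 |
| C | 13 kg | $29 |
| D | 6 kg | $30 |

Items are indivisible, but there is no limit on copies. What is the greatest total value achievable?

$82

Best value-per-unit is D at 30/6; filling with it alone gives 2×30 = 60.
Optimal mix: 1×A + 2×D → weight 17, value 82.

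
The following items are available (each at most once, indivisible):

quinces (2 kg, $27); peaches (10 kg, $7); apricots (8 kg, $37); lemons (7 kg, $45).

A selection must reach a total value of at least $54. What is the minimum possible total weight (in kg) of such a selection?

Subsets with value ≥ 54, sorted by total weight:
- quinces+lemons: weight 9, value 72
- quinces+apricots: weight 10, value 64
- apricots+lemons: weight 15, value 82
Minimum weight: 9 kg.

9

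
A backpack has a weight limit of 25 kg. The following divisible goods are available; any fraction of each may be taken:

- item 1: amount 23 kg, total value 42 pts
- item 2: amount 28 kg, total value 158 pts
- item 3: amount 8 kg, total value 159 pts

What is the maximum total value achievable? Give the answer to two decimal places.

254.93

Take in order of value per unit:
- item 3 (159/8 per unit): all 8 → value 159, running total 159.00
- item 2 (158/28 per unit): 17 of 28 → value 17×158/28 = 95.9286, running total 254.93
Total 254.93.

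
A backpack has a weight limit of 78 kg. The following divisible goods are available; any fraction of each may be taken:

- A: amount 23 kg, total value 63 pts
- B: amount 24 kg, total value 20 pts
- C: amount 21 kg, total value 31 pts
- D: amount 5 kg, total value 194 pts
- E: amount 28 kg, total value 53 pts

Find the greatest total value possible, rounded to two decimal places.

341.83

Take in order of value per unit:
- D (194/5 per unit): all 5 → value 194, running total 194.00
- A (63/23 per unit): all 23 → value 63, running total 257.00
- E (53/28 per unit): all 28 → value 53, running total 310.00
- C (31/21 per unit): all 21 → value 31, running total 341.00
- B (20/24 per unit): 1 of 24 → value 1×20/24 = 0.8333, running total 341.83
Total 341.83.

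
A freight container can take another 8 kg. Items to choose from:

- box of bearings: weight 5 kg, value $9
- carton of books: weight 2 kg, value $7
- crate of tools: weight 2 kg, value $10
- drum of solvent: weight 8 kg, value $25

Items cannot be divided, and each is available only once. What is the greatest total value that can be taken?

$25

Check high-value combinations within 8 kg:
- drum of solvent: weight 8, value 25
- box of bearings+crate of tools: weight 5+2=7, value 9+10=19
- carton of books+crate of tools: weight 2+2=4, value 7+10=17
- box of bearings+carton of books: weight 5+2=7, value 9+7=16
- crate of tools: weight 2, value 10
Best: $25.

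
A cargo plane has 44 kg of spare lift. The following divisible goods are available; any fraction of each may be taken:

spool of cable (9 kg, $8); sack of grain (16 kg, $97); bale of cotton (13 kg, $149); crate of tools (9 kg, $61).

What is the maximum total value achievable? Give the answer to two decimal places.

Take in order of value per unit:
- bale of cotton (149/13 per unit): all 13 → value 149, running total 149.00
- crate of tools (61/9 per unit): all 9 → value 61, running total 210.00
- sack of grain (97/16 per unit): all 16 → value 97, running total 307.00
- spool of cable (8/9 per unit): 6 of 9 → value 6×8/9 = 5.3333, running total 312.33
Total 312.33.

312.33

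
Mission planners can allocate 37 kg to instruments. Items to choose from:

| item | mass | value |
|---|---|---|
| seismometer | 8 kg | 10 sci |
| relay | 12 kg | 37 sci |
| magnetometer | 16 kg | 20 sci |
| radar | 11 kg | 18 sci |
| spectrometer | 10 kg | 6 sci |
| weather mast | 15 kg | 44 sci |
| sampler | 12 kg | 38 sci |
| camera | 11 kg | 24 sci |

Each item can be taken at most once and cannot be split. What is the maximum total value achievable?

99 sci

This is a 0/1 knapsack; check combinations near the capacity.
- relay+sampler+camera: mass 12+12+11=35, value 37+38+24=99
- relay+radar+sampler: mass 12+11+12=35, value 37+18+38=93
- seismometer+weather mast+sampler: mass 8+15+12=35, value 10+44+38=92
- seismometer+relay+weather mast: mass 8+12+15=35, value 10+37+44=91
- spectrometer+weather mast+sampler: mass 10+15+12=37, value 6+44+38=88
Best: 99 sci.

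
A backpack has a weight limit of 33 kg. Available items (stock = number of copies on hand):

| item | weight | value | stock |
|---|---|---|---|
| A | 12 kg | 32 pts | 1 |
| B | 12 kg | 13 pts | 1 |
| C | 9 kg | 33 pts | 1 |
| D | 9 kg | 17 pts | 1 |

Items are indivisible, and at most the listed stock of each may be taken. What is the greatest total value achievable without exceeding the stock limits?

Best selections within weight 33 and stock limits:
- 1×A + 1×C + 1×D: weight 30, value 82
- 1×A + 1×B + 1×C: weight 33, value 78
Best: 82 pts.

82 pts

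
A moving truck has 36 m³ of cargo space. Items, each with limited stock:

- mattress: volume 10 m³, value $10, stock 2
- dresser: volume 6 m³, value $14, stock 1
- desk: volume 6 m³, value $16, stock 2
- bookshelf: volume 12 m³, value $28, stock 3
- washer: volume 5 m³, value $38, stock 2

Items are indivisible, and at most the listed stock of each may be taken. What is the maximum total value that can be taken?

Top feasible selections:
- 2×desk + 1×bookshelf + 2×washer: volume 34, value 136
- 1×dresser + 1×desk + 1×bookshelf + 2×washer: volume 34, value 134
Best: $136.

$136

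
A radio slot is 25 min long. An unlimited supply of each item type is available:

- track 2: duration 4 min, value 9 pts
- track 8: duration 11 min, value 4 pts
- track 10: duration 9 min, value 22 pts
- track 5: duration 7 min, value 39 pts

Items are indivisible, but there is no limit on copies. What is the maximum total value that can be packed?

Best value-per-unit is track 5 at 39/7; filling with it alone gives 3×39 = 117.
Optimal mix: 1×track 2 + 3×track 5 → duration 25, value 126.

126 pts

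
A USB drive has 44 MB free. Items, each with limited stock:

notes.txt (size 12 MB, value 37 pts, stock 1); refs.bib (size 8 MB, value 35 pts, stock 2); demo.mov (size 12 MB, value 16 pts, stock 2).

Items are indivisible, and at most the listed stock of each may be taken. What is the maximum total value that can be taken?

Best selections within size 44 and stock limits:
- 1×notes.txt + 2×refs.bib + 1×demo.mov: size 40, value 123
- 1×notes.txt + 2×refs.bib: size 28, value 107
- 1×notes.txt + 1×refs.bib + 2×demo.mov: size 44, value 104
- 2×refs.bib + 2×demo.mov: size 40, value 102
Best: 123 pts.

123 pts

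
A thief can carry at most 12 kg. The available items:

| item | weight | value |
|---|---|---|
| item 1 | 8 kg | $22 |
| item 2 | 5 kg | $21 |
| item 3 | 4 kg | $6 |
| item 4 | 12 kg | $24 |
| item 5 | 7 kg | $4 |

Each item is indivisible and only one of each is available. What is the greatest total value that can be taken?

$28

Check high-value combinations within 12 kg:
- item 1+item 3: weight 8+4=12, value 22+6=28
- item 2+item 3: weight 5+4=9, value 21+6=27
- item 2+item 5: weight 5+7=12, value 21+4=25
- item 4: weight 12, value 24
Best: $28.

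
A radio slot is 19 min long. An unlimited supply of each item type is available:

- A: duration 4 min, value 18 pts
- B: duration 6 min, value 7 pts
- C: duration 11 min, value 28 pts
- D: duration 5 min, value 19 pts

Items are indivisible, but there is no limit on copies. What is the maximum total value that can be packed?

75 pts

Best value-per-unit is A at 18/4; filling with it alone gives 4×18 = 72.
Optimal mix: 1×A + 3×D → duration 19, value 75.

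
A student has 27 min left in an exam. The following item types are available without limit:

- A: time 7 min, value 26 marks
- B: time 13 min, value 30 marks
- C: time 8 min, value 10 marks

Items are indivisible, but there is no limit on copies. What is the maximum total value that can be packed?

82 marks

Best value-per-unit is A at 26/7; filling with it alone gives 3×26 = 78.
Optimal mix: 2×A + 1×B → time 27, value 82.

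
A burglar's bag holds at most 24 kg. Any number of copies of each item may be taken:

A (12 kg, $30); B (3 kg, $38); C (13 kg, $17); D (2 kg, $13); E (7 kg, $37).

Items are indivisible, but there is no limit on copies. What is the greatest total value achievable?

$304

Best value-per-unit is B at 38/3, and filling with it alone uses weight 8×3=24. No mix of the others beats 8×38 = 304.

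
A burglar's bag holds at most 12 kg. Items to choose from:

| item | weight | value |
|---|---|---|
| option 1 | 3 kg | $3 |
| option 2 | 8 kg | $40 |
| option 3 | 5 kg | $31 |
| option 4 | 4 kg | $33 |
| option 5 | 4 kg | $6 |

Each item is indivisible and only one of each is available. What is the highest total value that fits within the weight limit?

Check high-value combinations within 12 kg:
- option 2+option 4: weight 8+4=12, value 40+33=73
- option 1+option 3+option 4: weight 3+5+4=12, value 3+31+33=67
- option 3+option 4: weight 5+4=9, value 31+33=64
Best: $73.

$73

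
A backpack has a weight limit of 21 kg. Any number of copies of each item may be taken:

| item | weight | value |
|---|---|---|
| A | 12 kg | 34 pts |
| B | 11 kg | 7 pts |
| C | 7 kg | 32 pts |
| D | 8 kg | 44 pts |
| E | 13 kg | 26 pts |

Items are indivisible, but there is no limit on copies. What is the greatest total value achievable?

Best value-per-unit is D at 44/8; filling with it alone gives 2×44 = 88.
Optimal mix: 3×C → weight 21, value 96.

96 pts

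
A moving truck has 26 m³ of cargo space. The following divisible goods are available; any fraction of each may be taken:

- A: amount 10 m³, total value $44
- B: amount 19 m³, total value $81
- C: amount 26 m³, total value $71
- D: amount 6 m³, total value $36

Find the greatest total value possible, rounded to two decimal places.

Take in order of value per unit:
- D (36/6 per unit): all 6 → value 36, running total 36.00
- A (44/10 per unit): all 10 → value 44, running total 80.00
- B (81/19 per unit): 10 of 19 → value 10×81/19 = 42.6316, running total 122.63
Total 122.63.

122.63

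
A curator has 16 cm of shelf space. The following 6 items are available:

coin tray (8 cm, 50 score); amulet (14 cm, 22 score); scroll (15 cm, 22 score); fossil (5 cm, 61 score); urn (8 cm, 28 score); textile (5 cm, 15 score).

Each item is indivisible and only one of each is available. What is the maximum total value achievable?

111 score

Check high-value combinations within 16 cm:
- coin tray+fossil: length 8+5=13, value 50+61=111
- fossil+urn: length 5+8=13, value 61+28=89
- coin tray+urn: length 8+8=16, value 50+28=78
Best: 111 score.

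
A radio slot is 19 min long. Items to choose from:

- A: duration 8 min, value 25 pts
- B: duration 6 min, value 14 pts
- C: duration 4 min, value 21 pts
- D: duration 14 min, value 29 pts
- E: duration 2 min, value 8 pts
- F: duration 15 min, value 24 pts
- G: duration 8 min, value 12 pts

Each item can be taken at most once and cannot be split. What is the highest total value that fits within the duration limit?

Check high-value combinations within 19 min:
- A+B+C: duration 8+6+4=18, value 25+14+21=60
- A+C+E: duration 8+4+2=14, value 25+21+8=54
- C+D: duration 4+14=18, value 21+29=50
- A+B+E: duration 8+6+2=16, value 25+14+8=47
- B+C+G: duration 6+4+8=18, value 14+21+12=47
Best: 60 pts.

60 pts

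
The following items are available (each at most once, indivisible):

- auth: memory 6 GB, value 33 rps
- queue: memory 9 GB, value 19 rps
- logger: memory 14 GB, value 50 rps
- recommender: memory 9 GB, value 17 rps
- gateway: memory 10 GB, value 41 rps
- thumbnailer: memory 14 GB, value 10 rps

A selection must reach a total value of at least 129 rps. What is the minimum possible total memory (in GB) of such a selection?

Subsets with value ≥ 129, sorted by total memory:
- auth+queue+logger+gateway: memory 39, value 143
- auth+logger+recommender+gateway: memory 39, value 141
- auth+logger+gateway+thumbnailer: memory 44, value 134
- auth+queue+logger+recommender+gateway: memory 48, value 160
Minimum memory: 39 GB.

39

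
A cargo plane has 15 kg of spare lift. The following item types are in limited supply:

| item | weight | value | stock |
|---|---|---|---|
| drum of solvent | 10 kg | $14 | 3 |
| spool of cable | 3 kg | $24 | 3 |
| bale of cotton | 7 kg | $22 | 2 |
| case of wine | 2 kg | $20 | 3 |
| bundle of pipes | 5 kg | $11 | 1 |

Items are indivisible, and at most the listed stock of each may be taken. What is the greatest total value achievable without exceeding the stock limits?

$132

Top feasible selections:
- 3×spool of cable + 3×case of wine: weight 15, value 132
- 3×spool of cable + 2×case of wine: weight 13, value 112
- 2×spool of cable + 3×case of wine: weight 12, value 108
Best: $132.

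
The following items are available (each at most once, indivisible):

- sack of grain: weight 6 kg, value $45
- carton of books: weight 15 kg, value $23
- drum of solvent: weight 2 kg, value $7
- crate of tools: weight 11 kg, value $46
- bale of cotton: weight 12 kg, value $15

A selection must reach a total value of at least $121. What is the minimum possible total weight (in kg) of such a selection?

34

Subsets with value ≥ 121, sorted by total weight:
- sack of grain+carton of books+drum of solvent+crate of tools: weight 34, value 121
- sack of grain+carton of books+crate of tools+bale of cotton: weight 44, value 129
- sack of grain+carton of books+drum of solvent+crate of tools+bale of cotton: weight 46, value 136
Minimum weight: 34 kg.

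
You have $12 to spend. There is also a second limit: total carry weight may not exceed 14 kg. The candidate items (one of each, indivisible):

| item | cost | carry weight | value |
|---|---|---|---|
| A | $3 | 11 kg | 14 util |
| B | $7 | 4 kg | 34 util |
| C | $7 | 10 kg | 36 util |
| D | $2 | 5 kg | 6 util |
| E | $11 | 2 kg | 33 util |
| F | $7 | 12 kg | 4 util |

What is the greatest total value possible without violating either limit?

Feasible sets respecting both limits:
- B+D: cost 9, carry weight 9, value 40
- C: cost 7, carry weight 10, value 36
- B: cost 7, carry weight 4, value 34
Best: 40 util.

40 util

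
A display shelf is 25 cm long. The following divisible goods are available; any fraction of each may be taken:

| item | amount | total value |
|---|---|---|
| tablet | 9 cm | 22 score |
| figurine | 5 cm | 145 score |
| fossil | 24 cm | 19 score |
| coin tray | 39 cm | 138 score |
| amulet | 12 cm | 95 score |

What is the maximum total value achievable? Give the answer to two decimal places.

Take in order of value per unit:
- figurine (145/5 per unit): all 5 → value 145, running total 145.00
- amulet (95/12 per unit): all 12 → value 95, running total 240.00
- coin tray (138/39 per unit): 8 of 39 → value 8×138/39 = 28.3077, running total 268.31
Total 268.31.

268.31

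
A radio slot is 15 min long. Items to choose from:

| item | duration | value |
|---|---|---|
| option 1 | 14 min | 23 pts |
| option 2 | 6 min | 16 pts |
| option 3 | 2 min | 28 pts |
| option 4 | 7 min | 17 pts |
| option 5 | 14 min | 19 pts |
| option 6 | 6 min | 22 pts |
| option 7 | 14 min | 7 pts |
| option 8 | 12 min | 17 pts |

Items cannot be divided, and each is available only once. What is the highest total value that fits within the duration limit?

67 pts

Check high-value combinations within 15 min:
- option 3+option 4+option 6: duration 2+7+6=15, value 28+17+22=67
- option 2+option 3+option 6: duration 6+2+6=14, value 16+28+22=66
- option 2+option 3+option 4: duration 6+2+7=15, value 16+28+17=61
Best: 67 pts.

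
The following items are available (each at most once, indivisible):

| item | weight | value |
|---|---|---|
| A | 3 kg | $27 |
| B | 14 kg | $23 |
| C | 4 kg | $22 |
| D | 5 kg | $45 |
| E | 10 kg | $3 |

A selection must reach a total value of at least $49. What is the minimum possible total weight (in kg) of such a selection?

Subsets with value ≥ 49, sorted by total weight:
- A+C: weight 7, value 49
- A+D: weight 8, value 72
Minimum weight: 7 kg.

7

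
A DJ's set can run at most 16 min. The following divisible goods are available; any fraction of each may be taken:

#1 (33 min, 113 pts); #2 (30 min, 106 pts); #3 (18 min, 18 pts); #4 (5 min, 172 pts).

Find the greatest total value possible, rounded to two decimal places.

Take in order of value per unit:
- #4 (172/5 per unit): all 5 → value 172, running total 172.00
- #2 (106/30 per unit): 11 of 30 → value 11×106/30 = 38.8667, running total 210.87
Total 210.87.

210.87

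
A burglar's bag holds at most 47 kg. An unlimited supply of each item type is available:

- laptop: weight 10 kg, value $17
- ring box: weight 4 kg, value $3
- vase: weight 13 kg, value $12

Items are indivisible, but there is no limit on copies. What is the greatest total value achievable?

Best value-per-unit is laptop at 17/10; filling with it alone gives 4×17 = 68.
Optimal mix: 4×laptop + 1×ring box → weight 44, value 71.

$71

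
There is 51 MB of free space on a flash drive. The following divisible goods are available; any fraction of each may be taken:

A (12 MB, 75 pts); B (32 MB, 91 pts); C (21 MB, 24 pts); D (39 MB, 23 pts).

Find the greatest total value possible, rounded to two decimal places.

174.00

Take in order of value per unit:
- A (75/12 per unit): all 12 → value 75, running total 75.00
- B (91/32 per unit): all 32 → value 91, running total 166.00
- C (24/21 per unit): 7 of 21 → value 7×24/21 = 8.0000, running total 174.00
Total 174.00.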